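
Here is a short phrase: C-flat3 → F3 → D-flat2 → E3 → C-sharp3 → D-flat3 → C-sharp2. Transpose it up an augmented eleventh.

Cb3 -> F4
F3 -> B4
Db2 -> G3
E3 -> A#4
C#3 -> F##4
Db3 -> G4
C#2 -> F##3

F4 B4 G3 A#4 F##4 G4 F##3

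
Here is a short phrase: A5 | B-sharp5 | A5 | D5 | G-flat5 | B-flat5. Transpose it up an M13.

A5: a thirteenth up reaches F, and 21 semitones makes it F#7.
B#5 up a major thirteenth is G##7.
A5 up a major thirteenth is F#7.
A major thirteenth up from D5 gives B6.
A major thirteenth up from Gb5 gives Eb7.
A major thirteenth up from Bb5 gives G7.

F#7 G##7 F#7 B6 Eb7 G7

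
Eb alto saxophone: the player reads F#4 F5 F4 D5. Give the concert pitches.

A3 Ab4 Ab3 F4

The Eb alto saxophone sounds a major sixth below written, so transpose each written note down a major sixth.
F#4 → A3
F5 → Ab4
F4 → Ab3
D5 → F4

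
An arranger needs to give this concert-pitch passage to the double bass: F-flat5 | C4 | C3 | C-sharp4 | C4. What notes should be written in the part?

Written C4 sounds as C3 on the double bass, so concert pitches are written a perfect octave up.
Fb5 to Fb6
C4 to C5
C3 to C4
C#4 to C#5
C4 to C5

Fb6 C5 C4 C#5 C5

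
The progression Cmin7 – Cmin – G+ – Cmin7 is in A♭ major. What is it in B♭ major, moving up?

A♭ major up to B♭ major is a major second; each chord root moves by that interval while the quality stays the same.
Cmin7: root C up a major second → D, giving Dmin7.
Cmin: root C up a major second → D, giving Dmin.
G+: root G up a major second → A, giving A+.
Cmin7: root C up a major second → D, giving Dmin7.

Dmin7 Dmin A+ Dmin7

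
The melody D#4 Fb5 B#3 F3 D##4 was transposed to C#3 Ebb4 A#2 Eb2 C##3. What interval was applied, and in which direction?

Take the first pair: D#4 → C#3. D to C spans 9 letter names, so the interval is some kind of ninth.
C#3 to D#4 is 14 semitones, which makes it a major ninth; the second version is lower, so the direction is down.
Checking another pair — D##4 → C##3 — gives the same interval.

down a major ninth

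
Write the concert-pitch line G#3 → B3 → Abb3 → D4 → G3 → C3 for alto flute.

The alto flute sounds a perfect fourth below written, so the written part must be a perfect fourth above concert — transpose each note up.
G#3 becomes C#4
B3 becomes E4
Abb3 becomes Dbb4
D4 becomes G4
G3 becomes C4
C3 becomes F3

C#4 E4 Dbb4 G4 C4 F3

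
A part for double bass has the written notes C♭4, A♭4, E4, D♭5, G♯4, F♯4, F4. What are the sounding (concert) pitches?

The double bass sounds a perfect octave below written, so transpose each written note down a perfect octave.
Cb4 → Cb3
Ab4 → Ab3
E4 → E3
Db5 → Db4
G#4 → G#3
F#4 → F#3
F4 → F3

Cb3 Ab3 E3 Db4 G#3 F#3 F3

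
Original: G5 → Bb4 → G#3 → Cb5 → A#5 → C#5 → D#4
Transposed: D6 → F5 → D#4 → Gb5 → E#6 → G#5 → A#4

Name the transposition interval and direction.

Take the first pair: G5 → D6. G to D spans 5 letter names, so the interval is some kind of fifth.
G5 to D6 is 7 semitones, which makes it a perfect fifth; the second version is higher, so the direction is up.
Checking another pair — D#4 → A#4 — gives the same interval.

up a perfect fifth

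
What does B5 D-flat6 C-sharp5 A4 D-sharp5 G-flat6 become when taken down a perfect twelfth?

E4 Gb4 F#3 D3 G#3 Cb5

B5: a twelfth down reaches E, and 19 semitones makes it E4.
A perfect twelfth down from Db6 gives Gb4.
A perfect twelfth down from C#5 gives F#3.
A4 down a perfect twelfth is D3.
D#5 down a perfect twelfth is G#3.
Gb6 down a perfect twelfth is Cb5.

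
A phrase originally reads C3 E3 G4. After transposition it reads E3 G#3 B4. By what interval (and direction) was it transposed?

up a major third

From C3 to E3 is 3 letter names — a third of some quality.
C3 to E3 is 4 semitones, which makes it a major third; the second version is higher, so the direction is up.
Checking another pair — G4 → B4 — gives the same interval.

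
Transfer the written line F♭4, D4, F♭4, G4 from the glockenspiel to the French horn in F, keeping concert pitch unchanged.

Cb7 A6 Cb7 D7

First find concert pitch: the glockenspiel sounds a perfect fifteenth above written, so F♭4 D4 F♭4 G4 sounds Fb6 D6 Fb6 G6.
Then write for French horn in F: it sounds a perfect fifth below written, so the part must be a perfect fifth above concert.
Fb6 → Cb7
D6 → A6
Fb6 → Cb7
G6 → D7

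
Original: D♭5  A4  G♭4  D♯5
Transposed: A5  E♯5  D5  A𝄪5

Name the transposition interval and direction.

From Db5 to A5 is 5 letter names — a fifth of some quality.
Db5 to A5 is 8 semitones, which makes it an augmented fifth; the second version is higher, so the direction is up.
Checking another pair — D#5 → A##5 — gives the same interval.

up an augmented fifth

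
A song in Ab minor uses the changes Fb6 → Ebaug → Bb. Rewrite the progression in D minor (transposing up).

Ab minor up to D minor is an augmented fourth; each chord root moves by that interval while the quality stays the same.
Fb6: root Fb up an augmented fourth → Bb, giving Bb6.
Ebaug: root Eb up an augmented fourth → A, giving Aaug.
Bb: root Bb up an augmented fourth → E, giving E.

Bb6 Aaug E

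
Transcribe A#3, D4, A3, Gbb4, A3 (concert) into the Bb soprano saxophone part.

B#3 E4 B3 Abb4 B3

Written C4 sounds as Bb3 on the Bb soprano saxophone, so concert pitches are written a major second up.
A#3 -> B#3
D4 -> E4
A3 -> B3
Gbb4 -> Abb4
A3 -> B3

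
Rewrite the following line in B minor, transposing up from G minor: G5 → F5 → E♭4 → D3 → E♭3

From G up to B is a major third; apply that to each pitch.
G5 -> B5
F5 -> A5
Eb4 -> G4
D3 -> F#3
Eb3 -> G3

B5 A5 G4 F#3 G3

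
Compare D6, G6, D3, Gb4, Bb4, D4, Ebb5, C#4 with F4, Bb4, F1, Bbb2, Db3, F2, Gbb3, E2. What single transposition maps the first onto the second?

Take the first pair: D6 → F4. D to F spans 13 letter names, so the interval is some kind of thirteenth.
F4 to D6 is 21 semitones, which makes it a major thirteenth; the second version is lower, so the direction is down.
Checking another pair — C#4 → E2 — gives the same interval.

down a major thirteenth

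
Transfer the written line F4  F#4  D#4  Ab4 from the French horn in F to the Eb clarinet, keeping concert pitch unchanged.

G3 G#3 E#3 Bb3

First find concert pitch: the French horn in F sounds a perfect fifth below written, so F4 F#4 D#4 Ab4 sounds Bb3 B3 G#3 Db4.
Then write for Eb clarinet: it sounds a minor third above written, so the part must be a minor third below concert.
Bb3 → G3
B3 → G#3
G#3 → E#3
Db4 → Bb3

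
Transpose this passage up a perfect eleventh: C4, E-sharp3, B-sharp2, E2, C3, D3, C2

F5 A#4 E#4 A3 F4 G4 F3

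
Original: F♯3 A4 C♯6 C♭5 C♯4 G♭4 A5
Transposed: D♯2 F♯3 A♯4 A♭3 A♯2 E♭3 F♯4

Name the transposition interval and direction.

Take the first pair: F#3 → D#2. F to D spans 10 letter names, so the interval is some kind of tenth.
D#2 to F#3 is 15 semitones, which makes it a minor tenth; the second version is lower, so the direction is down.
Checking another pair — A5 → F#4 — gives the same interval.

down a minor tenth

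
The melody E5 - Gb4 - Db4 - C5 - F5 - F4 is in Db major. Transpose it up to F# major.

Db major to F# major up is an augmented third, so every note moves up by that interval.
E5 gives G##5
Gb4 gives B4
Db4 gives F#4
C5 gives E#5
F5 gives A#5
F4 gives A#4

G##5 B4 F#4 E#5 A#5 A#4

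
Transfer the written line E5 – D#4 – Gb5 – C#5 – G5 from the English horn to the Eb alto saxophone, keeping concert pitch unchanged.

F#5 E#4 Ab5 D#5 A5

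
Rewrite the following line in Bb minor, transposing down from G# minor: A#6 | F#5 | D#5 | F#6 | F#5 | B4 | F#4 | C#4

C6 Ab4 F4 Ab5 Ab4 Db4 Ab3 Eb3

G# minor to Bb minor down is an augmented sixth, so every note moves down by that interval.
A#6 becomes C6
F#5 becomes Ab4
D#5 becomes F4
F#6 becomes Ab5
F#5 becomes Ab4
B4 becomes Db4
F#4 becomes Ab3
C#4 becomes Eb3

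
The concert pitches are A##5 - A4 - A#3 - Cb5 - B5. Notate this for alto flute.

Written C4 sounds as G3 on the alto flute, so concert pitches are written a perfect fourth up.
A##5 becomes D##6
A4 becomes D5
A#3 becomes D#4
Cb5 becomes Fb5
B5 becomes E6

D##6 D5 D#4 Fb5 E6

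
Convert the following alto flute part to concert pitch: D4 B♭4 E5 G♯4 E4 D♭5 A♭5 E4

A3 F4 B4 D#4 B3 Ab4 Eb5 B3

The alto flute sounds a perfect fourth below written, so transpose each written note down a perfect fourth.
D4 to A3
Bb4 to F4
E5 to B4
G#4 to D#4
E4 to B3
Db5 to Ab4
Ab5 to Eb5
E4 to B3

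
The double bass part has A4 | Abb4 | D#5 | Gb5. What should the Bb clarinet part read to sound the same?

B3 Bbb3 E#4 Ab4

First find concert pitch: the double bass sounds a perfect octave below written, so A4 Abb4 D#5 Gb5 sounds A3 Abb3 D#4 Gb4.
Then write for Bb clarinet: it sounds a major second below written, so the part must be a major second above concert.
A3 → B3
Abb3 → Bbb3
D#4 → E#4
Gb4 → Ab4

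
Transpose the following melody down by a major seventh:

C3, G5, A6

C3: a seventh down reaches D, and 11 semitones makes it Db2.
G5 down a major seventh is Ab4.
A major seventh down from A6 gives Bb5.

Db2 Ab4 Bb5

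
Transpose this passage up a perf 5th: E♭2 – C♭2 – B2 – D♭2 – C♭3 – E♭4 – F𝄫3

Eb2 up a perfect fifth is Bb2.
Cb2: a fifth up reaches G, and 7 semitones makes it Gb2.
B2: a fifth up reaches F, and 7 semitones makes it F#3.
Db2 up a perfect fifth is Ab2.
Cb3: a fifth up reaches G, and 7 semitones makes it Gb3.
Eb4: a fifth up reaches B, and 7 semitones makes it Bb4.
Fbb3: a fifth up reaches C, and 7 semitones makes it Cbb4.

Bb2 Gb2 F#3 Ab2 Gb3 Bb4 Cbb4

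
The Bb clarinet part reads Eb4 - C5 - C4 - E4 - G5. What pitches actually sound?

Written C4 on the Bb clarinet sounds as Bb3, a major second lower; apply that shift to every note.
Eb4 -> Db4
C5 -> Bb4
C4 -> Bb3
E4 -> D4
G5 -> F5

Db4 Bb4 Bb3 D4 F5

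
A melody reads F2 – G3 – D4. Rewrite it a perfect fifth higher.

C3 D4 A4

F2: a fifth up reaches C, and 7 semitones makes it C3.
A perfect fifth up from G3 gives D4.
A perfect fifth up from D4 gives A4.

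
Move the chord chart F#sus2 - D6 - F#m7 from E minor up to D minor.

Esus2 C6 Em7

E minor up to D minor is a minor seventh; each chord root moves by that interval while the quality stays the same.
F#sus2: root F# up a minor seventh → E, giving Esus2.
D6: root D up a minor seventh → C, giving C6.
F#m7: root F# up a minor seventh → E, giving Em7.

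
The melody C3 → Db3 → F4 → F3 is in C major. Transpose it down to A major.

From C down to A is a minor third; apply that to each pitch.
C3 gives A2
Db3 gives Bb2
F4 gives D4
F3 gives D3

A2 Bb2 D4 D3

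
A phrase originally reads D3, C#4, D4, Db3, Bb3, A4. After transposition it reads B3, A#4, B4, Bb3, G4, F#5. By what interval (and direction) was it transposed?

Take the first pair: D3 → B3. D to B spans 6 letter names, so the interval is some kind of sixth.
D3 to B3 is 9 semitones, which makes it a major sixth; the second version is higher, so the direction is up.
Checking another pair — A4 → F#5 — gives the same interval.

up a major sixth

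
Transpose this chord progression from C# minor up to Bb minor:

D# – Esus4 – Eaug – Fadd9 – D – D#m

C Dbsus4 Dbaug Ebbadd9 Cb Cm

C# minor up to Bb minor is a diminished seventh; each chord root moves by that interval while the quality stays the same.
D#: root D# up a diminished seventh → C, giving C.
Esus4: root E up a diminished seventh → Db, giving Dbsus4.
Eaug: root E up a diminished seventh → Db, giving Dbaug.
Fadd9: root F up a diminished seventh → Ebb, giving Ebbadd9.
D: root D up a diminished seventh → Cb, giving Cb.
D#m: root D# up a diminished seventh → C, giving Cm.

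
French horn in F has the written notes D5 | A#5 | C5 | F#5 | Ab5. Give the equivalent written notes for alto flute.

C5 G#5 Bb4 E5 Gb5

First find concert pitch: the French horn in F sounds a perfect fifth below written, so D5 A#5 C5 F#5 Ab5 sounds G4 D#5 F4 B4 Db5.
Then write for alto flute: it sounds a perfect fourth below written, so the part must be a perfect fourth above concert.
G4 → C5
D#5 → G#5
F4 → Bb4
B4 → E5
Db5 → Gb5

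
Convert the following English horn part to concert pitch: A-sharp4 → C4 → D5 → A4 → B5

The English horn sounds a perfect fifth below written, so transpose each written note down a perfect fifth.
A#4 becomes D#4
C4 becomes F3
D5 becomes G4
A4 becomes D4
B5 becomes E5

D#4 F3 G4 D4 E5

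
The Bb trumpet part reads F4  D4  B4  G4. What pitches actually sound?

Eb4 C4 A4 F4

The Bb trumpet sounds a major second below written, so transpose each written note down a major second.
F4 → Eb4
D4 → C4
B4 → A4
G4 → F4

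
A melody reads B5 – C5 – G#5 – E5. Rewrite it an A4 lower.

F5 Gb4 D5 Bb4

B5 down an augmented fourth is F5.
C5 down an augmented fourth is Gb4.
An augmented fourth down from G#5 gives D5.
E5 down an augmented fourth is Bb4.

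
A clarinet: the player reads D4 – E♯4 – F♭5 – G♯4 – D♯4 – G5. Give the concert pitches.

The A clarinet sounds a minor third below written, so transpose each written note down a minor third.
D4 to B3
E#4 to C##4
Fb5 to Db5
G#4 to E#4
D#4 to B#3
G5 to E5

B3 C##4 Db5 E#4 B#3 E5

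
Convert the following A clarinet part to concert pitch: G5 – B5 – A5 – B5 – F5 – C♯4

The A clarinet sounds a minor third below written, so transpose each written note down a minor third.
G5 becomes E5
B5 becomes G#5
A5 becomes F#5
B5 becomes G#5
F5 becomes D5
C#4 becomes A#3

E5 G#5 F#5 G#5 D5 A#3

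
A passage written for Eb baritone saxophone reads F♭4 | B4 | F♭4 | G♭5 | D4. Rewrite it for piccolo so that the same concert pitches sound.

Abb1 D2 Abb1 Bbb2 F1

First find concert pitch: the Eb baritone saxophone sounds a major thirteenth below written, so F♭4 B4 F♭4 G♭5 D4 sounds Abb2 D3 Abb2 Bbb3 F2.
Then write for piccolo: it sounds a perfect octave above written, so the part must be a perfect octave below concert.
Abb2 → Abb1
D3 → D2
Abb2 → Abb1
Bbb3 → Bbb2
F2 → F1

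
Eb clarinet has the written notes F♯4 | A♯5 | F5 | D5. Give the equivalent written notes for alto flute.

D5 F#6 Db6 Bb5

First find concert pitch: the Eb clarinet sounds a minor third above written, so F♯4 A♯5 F5 D5 sounds A4 C#6 Ab5 F5.
Then write for alto flute: it sounds a perfect fourth below written, so the part must be a perfect fourth above concert.
A4 → D5
C#6 → F#6
Ab5 → Db6
F5 → Bb5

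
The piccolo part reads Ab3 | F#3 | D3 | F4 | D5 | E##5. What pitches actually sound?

Ab4 F#4 D4 F5 D6 E##6

The piccolo sounds a perfect octave above written, so transpose each written note up a perfect octave.
Ab3 -> Ab4
F#3 -> F#4
D3 -> D4
F4 -> F5
D5 -> D6
E##5 -> E##6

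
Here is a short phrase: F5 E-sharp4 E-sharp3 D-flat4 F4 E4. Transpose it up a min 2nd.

Gb5 F#4 F#3 Ebb4 Gb4 F4

F5 → Gb5
E#4 → F#4
E#3 → F#3
Db4 → Ebb4
F4 → Gb4
E4 → F4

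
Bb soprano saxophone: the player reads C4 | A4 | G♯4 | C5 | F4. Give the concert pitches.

Bb3 G4 F#4 Bb4 Eb4

The Bb soprano saxophone sounds a major second below written, so transpose each written note down a major second.
C4 -> Bb3
A4 -> G4
G#4 -> F#4
C5 -> Bb4
F4 -> Eb4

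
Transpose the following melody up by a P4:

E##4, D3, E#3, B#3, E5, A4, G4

A##4 G3 A#3 E#4 A5 D5 C5

E##4 to A##4
D3 to G3
E#3 to A#3
B#3 to E#4
E5 to A5
A4 to D5
G4 to C5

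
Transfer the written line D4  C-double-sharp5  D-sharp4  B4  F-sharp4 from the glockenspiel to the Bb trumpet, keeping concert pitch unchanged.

E6 D##7 E#6 C#7 G#6

First find concert pitch: the glockenspiel sounds a perfect fifteenth above written, so D4 C-double-sharp5 D-sharp4 B4 F-sharp4 sounds D6 C##7 D#6 B6 F#6.
Then write for Bb trumpet: it sounds a major second below written, so the part must be a major second above concert.
D6 → E6
C##7 → D##7
D#6 → E#6
B6 → C#7
F#6 → G#6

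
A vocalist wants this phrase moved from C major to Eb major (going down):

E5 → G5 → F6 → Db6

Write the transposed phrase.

G4 Bb4 Ab5 Fb5

From C down to Eb is a major sixth; apply that to each pitch.
E5 gives G4
G5 gives Bb4
F6 gives Ab5
Db6 gives Fb5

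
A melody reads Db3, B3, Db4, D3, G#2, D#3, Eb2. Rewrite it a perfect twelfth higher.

Ab4 F#5 Ab5 A4 D#4 A#4 Bb3

Db3 -> Ab4
B3 -> F#5
Db4 -> Ab5
D3 -> A4
G#2 -> D#4
D#3 -> A#4
Eb2 -> Bb3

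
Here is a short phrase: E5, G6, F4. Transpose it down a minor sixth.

G#4 B5 A3

E5 down a minor sixth is G#4.
A minor sixth down from G6 gives B5.
F4 down a minor sixth is A3.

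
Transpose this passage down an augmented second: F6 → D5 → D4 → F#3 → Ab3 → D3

F6 becomes Ebb6
D5 becomes Cb5
D4 becomes Cb4
F#3 becomes Eb3
Ab3 becomes Gbb3
D3 becomes Cb3

Ebb6 Cb5 Cb4 Eb3 Gbb3 Cb3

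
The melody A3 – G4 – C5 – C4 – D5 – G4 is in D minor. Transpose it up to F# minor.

D minor to F# minor up is a major third, so every note moves up by that interval.
A3 gives C#4
G4 gives B4
C5 gives E5
C4 gives E4
D5 gives F#5
G4 gives B4

C#4 B4 E5 E4 F#5 B4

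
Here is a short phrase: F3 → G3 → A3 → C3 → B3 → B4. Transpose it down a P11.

C2 D2 E2 G1 F#2 F#3

F3 down a perfect eleventh is C2.
G3 down a perfect eleventh is D2.
A3 down a perfect eleventh is E2.
C3: an eleventh down reaches G, and 17 semitones makes it G1.
B3: an eleventh down reaches F, and 17 semitones makes it F#2.
B4: an eleventh down reaches F, and 17 semitones makes it F#3.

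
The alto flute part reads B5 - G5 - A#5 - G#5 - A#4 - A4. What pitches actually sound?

Written C4 on the alto flute sounds as G3, a perfect fourth lower; apply that shift to every note.
B5 -> F#5
G5 -> D5
A#5 -> E#5
G#5 -> D#5
A#4 -> E#4
A4 -> E4

F#5 D5 E#5 D#5 E#4 E4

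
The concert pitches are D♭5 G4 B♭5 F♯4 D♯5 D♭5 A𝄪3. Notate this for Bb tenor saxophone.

Written C4 sounds as Bb2 on the Bb tenor saxophone, so concert pitches are written a major ninth up.
Db5 gives Eb6
G4 gives A5
Bb5 gives C7
F#4 gives G#5
D#5 gives E#6
Db5 gives Eb6
A##3 gives B##4

Eb6 A5 C7 G#5 E#6 Eb6 B##4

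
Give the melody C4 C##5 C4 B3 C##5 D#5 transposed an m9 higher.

C4 up a minor ninth is Db5.
C##5: a ninth up reaches D, and 13 semitones makes it D#6.
A minor ninth up from C4 gives Db5.
B3 up a minor ninth is C5.
A minor ninth up from C##5 gives D#6.
D#5 up a minor ninth is E6.

Db5 D#6 Db5 C5 D#6 E6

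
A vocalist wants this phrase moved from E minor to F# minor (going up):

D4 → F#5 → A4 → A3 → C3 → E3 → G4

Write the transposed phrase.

E4 G#5 B4 B3 D3 F#3 A4

E minor to F# minor up is a major second, so every note moves up by that interval.
D4 -> E4
F#5 -> G#5
A4 -> B4
A3 -> B3
C3 -> D3
E3 -> F#3
G4 -> A4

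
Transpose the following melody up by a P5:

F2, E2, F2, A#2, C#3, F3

C3 B2 C3 E#3 G#3 C4

F2 up a perfect fifth is C3.
A perfect fifth up from E2 gives B2.
F2: a fifth up reaches C, and 7 semitones makes it C3.
A perfect fifth up from A#2 gives E#3.
C#3 up a perfect fifth is G#3.
A perfect fifth up from F3 gives C4.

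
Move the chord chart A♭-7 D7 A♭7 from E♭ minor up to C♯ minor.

F#-7 B#7 F#7

E♭ minor up to C♯ minor is an augmented sixth; each chord root moves by that interval while the quality stays the same.
A♭-7: root A♭ up an augmented sixth → F#, giving F#-7.
D7: root D up an augmented sixth → B#, giving B#7.
A♭7: root A♭ up an augmented sixth → F#, giving F#7.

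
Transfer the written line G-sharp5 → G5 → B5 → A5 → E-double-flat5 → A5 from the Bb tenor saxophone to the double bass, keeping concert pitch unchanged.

F#5 F5 A5 G5 Dbb5 G5

First find concert pitch: the Bb tenor saxophone sounds a major ninth below written, so G-sharp5 G5 B5 A5 E-double-flat5 A5 sounds F#4 F4 A4 G4 Dbb4 G4.
Then write for double bass: it sounds a perfect octave below written, so the part must be a perfect octave above concert.
F#4 → F#5
F4 → F5
A4 → A5
G4 → G5
Dbb4 → Dbb5
G4 → G5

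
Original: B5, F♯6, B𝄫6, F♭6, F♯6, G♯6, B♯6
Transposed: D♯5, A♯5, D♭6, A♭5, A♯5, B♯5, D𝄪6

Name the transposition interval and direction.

down a minor sixth

Take the first pair: B5 → D#5. B to D spans 6 letter names, so the interval is some kind of sixth.
D#5 to B5 is 8 semitones, which makes it a minor sixth; the second version is lower, so the direction is down.
Checking another pair — B#6 → D##6 — gives the same interval.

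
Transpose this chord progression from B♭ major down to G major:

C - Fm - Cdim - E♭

A Dm Adim C

B♭ major down to G major is a minor third; each chord root moves by that interval while the quality stays the same.
C: root C down a minor third → A, giving A.
Fm: root F down a minor third → D, giving Dm.
Cdim: root C down a minor third → A, giving Adim.
E♭: root E♭ down a minor third → C, giving C.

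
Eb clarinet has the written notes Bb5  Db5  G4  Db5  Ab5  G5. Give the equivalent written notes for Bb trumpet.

First find concert pitch: the Eb clarinet sounds a minor third above written, so Bb5 Db5 G4 Db5 Ab5 G5 sounds Db6 Fb5 Bb4 Fb5 Cb6 Bb5.
Then write for Bb trumpet: it sounds a major second below written, so the part must be a major second above concert.
Db6 → Eb6
Fb5 → Gb5
Bb4 → C5
Fb5 → Gb5
Cb6 → Db6
Bb5 → C6

Eb6 Gb5 C5 Gb5 Db6 C6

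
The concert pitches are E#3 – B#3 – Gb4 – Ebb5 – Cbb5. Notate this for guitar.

E#4 B#4 Gb5 Ebb6 Cbb6

The guitar sounds a perfect octave below written, so the written part must be a perfect octave above concert — transpose each note up.
E#3 becomes E#4
B#3 becomes B#4
Gb4 becomes Gb5
Ebb5 becomes Ebb6
Cbb5 becomes Cbb6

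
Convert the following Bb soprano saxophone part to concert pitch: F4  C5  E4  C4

The Bb soprano saxophone sounds a major second below written, so transpose each written note down a major second.
F4 -> Eb4
C5 -> Bb4
E4 -> D4
C4 -> Bb3

Eb4 Bb4 D4 Bb3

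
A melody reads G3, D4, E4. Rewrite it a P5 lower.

C3 G3 A3

G3 gives C3
D4 gives G3
E4 gives A3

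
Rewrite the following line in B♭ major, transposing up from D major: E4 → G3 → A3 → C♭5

D major to B♭ major up is a minor sixth, so every note moves up by that interval.
E4 -> C5
G3 -> Eb4
A3 -> F4
Cb5 -> Abb5

C5 Eb4 F4 Abb5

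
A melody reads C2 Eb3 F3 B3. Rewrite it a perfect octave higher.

C3 Eb4 F4 B4

C2 -> C3
Eb3 -> Eb4
F3 -> F4
B3 -> B4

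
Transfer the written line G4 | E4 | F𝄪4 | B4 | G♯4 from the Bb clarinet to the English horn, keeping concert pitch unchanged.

First find concert pitch: the Bb clarinet sounds a major second below written, so G4 E4 F𝄪4 B4 G♯4 sounds F4 D4 E#4 A4 F#4.
Then write for English horn: it sounds a perfect fifth below written, so the part must be a perfect fifth above concert.
F4 → C5
D4 → A4
E#4 → B#4
A4 → E5
F#4 → C#5

C5 A4 B#4 E5 C#5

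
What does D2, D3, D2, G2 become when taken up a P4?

A perfect fourth up from D2 gives G2.
A perfect fourth up from D3 gives G3.
D2 up a perfect fourth is G2.
A perfect fourth up from G2 gives C3.

G2 G3 G2 C3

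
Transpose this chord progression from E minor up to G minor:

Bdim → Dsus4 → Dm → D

E minor up to G minor is a minor third; each chord root moves by that interval while the quality stays the same.
Bdim: root B up a minor third → D, giving Ddim.
Dsus4: root D up a minor third → F, giving Fsus4.
Dm: root D up a minor third → F, giving Fm.
D: root D up a minor third → F, giving F.

Ddim Fsus4 Fm F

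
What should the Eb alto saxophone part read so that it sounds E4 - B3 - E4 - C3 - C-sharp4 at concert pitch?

C#5 G#4 C#5 A3 A#4

The Eb alto saxophone sounds a major sixth below written, so the written part must be a major sixth above concert — transpose each note up.
E4 becomes C#5
B3 becomes G#4
E4 becomes C#5
C3 becomes A3
C#4 becomes A#4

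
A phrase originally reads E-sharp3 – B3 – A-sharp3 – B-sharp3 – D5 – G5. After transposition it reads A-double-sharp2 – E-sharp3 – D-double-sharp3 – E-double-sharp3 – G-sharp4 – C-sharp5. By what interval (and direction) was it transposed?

down a diminished fifth

From E#3 to A##2 is 5 letter names — a fifth of some quality.
A##2 to E#3 is 6 semitones, which makes it a diminished fifth; the second version is lower, so the direction is down.
Checking another pair — G5 → C#5 — gives the same interval.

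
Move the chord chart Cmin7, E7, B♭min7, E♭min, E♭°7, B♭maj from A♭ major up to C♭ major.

Ebmin7 G7 Dbmin7 Gbmin Gb°7 Dbmaj

A♭ major up to C♭ major is a minor third; each chord root moves by that interval while the quality stays the same.
Cmin7: root C up a minor third → Eb, giving Ebmin7.
E7: root E up a minor third → G, giving G7.
B♭min7: root B♭ up a minor third → Db, giving Dbmin7.
E♭min: root E♭ up a minor third → Gb, giving Gbmin.
E♭°7: root E♭ up a minor third → Gb, giving Gb°7.
B♭maj: root B♭ up a minor third → Db, giving Dbmaj.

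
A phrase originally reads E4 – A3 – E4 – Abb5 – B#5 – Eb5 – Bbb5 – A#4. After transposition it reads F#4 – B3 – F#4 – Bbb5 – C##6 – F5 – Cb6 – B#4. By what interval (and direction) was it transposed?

Take the first pair: E4 → F#4. E to F spans 2 letter names, so the interval is some kind of second.
E4 to F#4 is 2 semitones, which makes it a major second; the second version is higher, so the direction is up.
Checking another pair — A#4 → B#4 — gives the same interval.

up a major second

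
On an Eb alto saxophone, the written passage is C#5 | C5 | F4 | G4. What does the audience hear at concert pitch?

E4 Eb4 Ab3 Bb3

The Eb alto saxophone sounds a major sixth below written, so transpose each written note down a major sixth.
C#5 becomes E4
C5 becomes Eb4
F4 becomes Ab3
G4 becomes Bb3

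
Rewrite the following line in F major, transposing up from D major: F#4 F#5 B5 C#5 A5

From D up to F is a minor third; apply that to each pitch.
F#4 → A4
F#5 → A5
B5 → D6
C#5 → E5
A5 → C6

A4 A5 D6 E5 C6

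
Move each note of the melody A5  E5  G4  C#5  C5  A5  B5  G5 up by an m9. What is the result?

A5: a ninth up reaches B, and 13 semitones makes it Bb6.
E5 up a minor ninth is F6.
G4 up a minor ninth is Ab5.
C#5: a ninth up reaches D, and 13 semitones makes it D6.
C5: a ninth up reaches D, and 13 semitones makes it Db6.
A5: a ninth up reaches B, and 13 semitones makes it Bb6.
B5: a ninth up reaches C, and 13 semitones makes it C7.
A minor ninth up from G5 gives Ab6.

Bb6 F6 Ab5 D6 Db6 Bb6 C7 Ab6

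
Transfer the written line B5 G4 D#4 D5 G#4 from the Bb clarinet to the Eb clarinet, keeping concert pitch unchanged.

First find concert pitch: the Bb clarinet sounds a major second below written, so B5 G4 D#4 D5 G#4 sounds A5 F4 C#4 C5 F#4.
Then write for Eb clarinet: it sounds a minor third above written, so the part must be a minor third below concert.
A5 → F#5
F4 → D4
C#4 → A#3
C5 → A4
F#4 → D#4

F#5 D4 A#3 A4 D#4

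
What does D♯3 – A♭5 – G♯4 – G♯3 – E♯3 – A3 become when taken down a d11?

D#3 to A##1
Ab5 to E4
G#4 to D##3
G#3 to D##2
E#3 to B##1
A3 to E#2

A##1 E4 D##3 D##2 B##1 E#2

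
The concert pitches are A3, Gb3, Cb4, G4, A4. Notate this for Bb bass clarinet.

B4 Ab4 Db5 A5 B5

The Bb bass clarinet sounds a major ninth below written, so the written part must be a major ninth above concert — transpose each note up.
A3 to B4
Gb3 to Ab4
Cb4 to Db5
G4 to A5
A4 to B5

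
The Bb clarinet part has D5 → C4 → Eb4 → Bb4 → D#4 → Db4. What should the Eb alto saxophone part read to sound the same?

A5 G4 Bb4 F5 A#4 Ab4

First find concert pitch: the Bb clarinet sounds a major second below written, so D5 C4 Eb4 Bb4 D#4 Db4 sounds C5 Bb3 Db4 Ab4 C#4 Cb4.
Then write for Eb alto saxophone: it sounds a major sixth below written, so the part must be a major sixth above concert.
C5 → A5
Bb3 → G4
Db4 → Bb4
Ab4 → F5
C#4 → A#4
Cb4 → Ab4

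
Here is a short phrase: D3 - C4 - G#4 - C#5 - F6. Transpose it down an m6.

F#2 E3 B#3 E#4 A5

D3 becomes F#2
C4 becomes E3
G#4 becomes B#3
C#5 becomes E#4
F6 becomes A5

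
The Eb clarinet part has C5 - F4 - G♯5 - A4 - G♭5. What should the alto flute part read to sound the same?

First find concert pitch: the Eb clarinet sounds a minor third above written, so C5 F4 G♯5 A4 G♭5 sounds Eb5 Ab4 B5 C5 Bbb5.
Then write for alto flute: it sounds a perfect fourth below written, so the part must be a perfect fourth above concert.
Eb5 → Ab5
Ab4 → Db5
B5 → E6
C5 → F5
Bbb5 → Ebb6

Ab5 Db5 E6 F5 Ebb6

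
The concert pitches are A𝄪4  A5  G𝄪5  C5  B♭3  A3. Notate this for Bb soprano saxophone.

Written C4 sounds as Bb3 on the Bb soprano saxophone, so concert pitches are written a major second up.
A##4 becomes B##4
A5 becomes B5
G##5 becomes A##5
C5 becomes D5
Bb3 becomes C4
A3 becomes B3

B##4 B5 A##5 D5 C4 B3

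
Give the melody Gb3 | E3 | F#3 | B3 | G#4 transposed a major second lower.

Gb3 to Fb3
E3 to D3
F#3 to E3
B3 to A3
G#4 to F#4

Fb3 D3 E3 A3 F#4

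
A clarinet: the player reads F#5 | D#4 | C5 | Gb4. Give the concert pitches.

D#5 B#3 A4 Eb4

The A clarinet sounds a minor third below written, so transpose each written note down a minor third.
F#5 gives D#5
D#4 gives B#3
C5 gives A4
Gb4 gives Eb4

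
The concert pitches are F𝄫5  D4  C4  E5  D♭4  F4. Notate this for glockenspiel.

Fbb3 D2 C2 E3 Db2 F2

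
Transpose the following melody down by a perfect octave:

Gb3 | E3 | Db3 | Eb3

Gb2 E2 Db2 Eb2

A perfect octave down from Gb3 gives Gb2.
E3: an octave down reaches E, and 12 semitones makes it E2.
Db3: an octave down reaches D, and 12 semitones makes it Db2.
Eb3 down a perfect octave is Eb2.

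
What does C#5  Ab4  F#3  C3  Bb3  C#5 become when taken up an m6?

C#5 up a minor sixth is A5.
Ab4: a sixth up reaches F, and 8 semitones makes it Fb5.
A minor sixth up from F#3 gives D4.
C3 up a minor sixth is Ab3.
Bb3 up a minor sixth is Gb4.
C#5: a sixth up reaches A, and 8 semitones makes it A5.

A5 Fb5 D4 Ab3 Gb4 A5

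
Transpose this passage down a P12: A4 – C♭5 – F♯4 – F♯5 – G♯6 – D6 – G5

D3 Fb3 B2 B3 C#5 G4 C4

A4: a twelfth down reaches D, and 19 semitones makes it D3.
Cb5 down a perfect twelfth is Fb3.
F#4 down a perfect twelfth is B2.
F#5: a twelfth down reaches B, and 19 semitones makes it B3.
G#6 down a perfect twelfth is C#5.
D6: a twelfth down reaches G, and 19 semitones makes it G4.
A perfect twelfth down from G5 gives C4.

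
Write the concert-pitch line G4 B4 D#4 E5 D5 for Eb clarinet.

The Eb clarinet sounds a minor third above written, so the written part must be a minor third below concert — transpose each note down.
G4 gives E4
B4 gives G#4
D#4 gives B#3
E5 gives C#5
D5 gives B4

E4 G#4 B#3 C#5 B4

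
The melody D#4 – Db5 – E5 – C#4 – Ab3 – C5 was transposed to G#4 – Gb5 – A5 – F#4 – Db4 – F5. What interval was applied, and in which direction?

up a perfect fourth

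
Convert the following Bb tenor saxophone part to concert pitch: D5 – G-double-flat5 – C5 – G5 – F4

C4 Fbb4 Bb3 F4 Eb3

Written C4 on the Bb tenor saxophone sounds as Bb2, a major ninth lower; apply that shift to every note.
D5 becomes C4
Gbb5 becomes Fbb4
C5 becomes Bb3
G5 becomes F4
F4 becomes Eb3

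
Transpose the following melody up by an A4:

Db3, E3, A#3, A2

G3 A#3 D##4 D#3

Db3 up an augmented fourth is G3.
An augmented fourth up from E3 gives A#3.
A#3: a fourth up reaches D, and 6 semitones makes it D##4.
A2 up an augmented fourth is D#3.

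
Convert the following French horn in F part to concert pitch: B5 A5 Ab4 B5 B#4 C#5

The French horn in F sounds a perfect fifth below written, so transpose each written note down a perfect fifth.
B5 -> E5
A5 -> D5
Ab4 -> Db4
B5 -> E5
B#4 -> E#4
C#5 -> F#4

E5 D5 Db4 E5 E#4 F#4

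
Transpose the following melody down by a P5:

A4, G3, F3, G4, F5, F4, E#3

D4 C3 Bb2 C4 Bb4 Bb3 A#2

A4 to D4
G3 to C3
F3 to Bb2
G4 to C4
F5 to Bb4
F4 to Bb3
E#3 to A#2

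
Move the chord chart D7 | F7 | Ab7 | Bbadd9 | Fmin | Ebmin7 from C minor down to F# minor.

C minor down to F# minor is a diminished fifth; each chord root moves by that interval while the quality stays the same.
D7: root D down a diminished fifth → G#, giving G#7.
F7: root F down a diminished fifth → B, giving B7.
Ab7: root Ab down a diminished fifth → D, giving D7.
Bbadd9: root Bb down a diminished fifth → E, giving Eadd9.
Fmin: root F down a diminished fifth → B, giving Bmin.
Ebmin7: root Eb down a diminished fifth → A, giving Amin7.

G#7 B7 D7 Eadd9 Bmin Amin7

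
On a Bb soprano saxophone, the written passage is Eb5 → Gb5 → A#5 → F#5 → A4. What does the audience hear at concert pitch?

The Bb soprano saxophone sounds a major second below written, so transpose each written note down a major second.
Eb5 -> Db5
Gb5 -> Fb5
A#5 -> G#5
F#5 -> E5
A4 -> G4

Db5 Fb5 G#5 E5 G4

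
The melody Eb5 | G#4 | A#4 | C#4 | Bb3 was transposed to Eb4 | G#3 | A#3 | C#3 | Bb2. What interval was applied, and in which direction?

down a perfect octave

Take the first pair: Eb5 → Eb4. E to E spans 8 letter names, so the interval is some kind of octave.
Eb4 to Eb5 is 12 semitones, which makes it a perfect octave; the second version is lower, so the direction is down.
Checking another pair — Bb3 → Bb2 — gives the same interval.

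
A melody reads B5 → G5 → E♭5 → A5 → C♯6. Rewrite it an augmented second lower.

B5 down an augmented second is Ab5.
An augmented second down from G5 gives Fb5.
An augmented second down from Eb5 gives Dbb5.
A5 down an augmented second is Gb5.
An augmented second down from C#6 gives Bb5.

Ab5 Fb5 Dbb5 Gb5 Bb5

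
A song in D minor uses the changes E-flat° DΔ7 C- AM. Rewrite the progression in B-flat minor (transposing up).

Cb° BbΔ7 Ab- FM

D minor up to B-flat minor is a minor sixth; each chord root moves by that interval while the quality stays the same.
E-flat°: root E-flat up a minor sixth → Cb, giving Cb°.
DΔ7: root D up a minor sixth → Bb, giving BbΔ7.
C-: root C up a minor sixth → Ab, giving Ab-.
AM: root A up a minor sixth → F, giving FM.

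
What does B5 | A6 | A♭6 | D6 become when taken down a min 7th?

C#5 B5 Bb5 E5

A minor seventh down from B5 gives C#5.
A minor seventh down from A6 gives B5.
Ab6: a seventh down reaches B, and 10 semitones makes it Bb5.
D6 down a minor seventh is E5.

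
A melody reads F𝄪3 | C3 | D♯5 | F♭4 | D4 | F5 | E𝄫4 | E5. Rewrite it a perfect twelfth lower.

A perfect twelfth down from F##3 gives B#1.
C3 down a perfect twelfth is F1.
A perfect twelfth down from D#5 gives G#3.
Fb4 down a perfect twelfth is Bbb2.
D4: a twelfth down reaches G, and 19 semitones makes it G2.
F5 down a perfect twelfth is Bb3.
Ebb4: a twelfth down reaches A, and 19 semitones makes it Abb2.
E5: a twelfth down reaches A, and 19 semitones makes it A3.

B#1 F1 G#3 Bbb2 G2 Bb3 Abb2 A3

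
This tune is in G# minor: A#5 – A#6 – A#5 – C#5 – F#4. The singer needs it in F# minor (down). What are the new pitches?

G#5 G#6 G#5 B4 E4

G# minor to F# minor down is a major second, so every note moves down by that interval.
A#5 → G#5
A#6 → G#6
A#5 → G#5
C#5 → B4
F#4 → E4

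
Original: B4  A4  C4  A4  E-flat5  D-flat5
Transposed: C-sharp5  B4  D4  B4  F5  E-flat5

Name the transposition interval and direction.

Take the first pair: B4 → C#5. B to C spans 2 letter names, so the interval is some kind of second.
B4 to C#5 is 2 semitones, which makes it a major second; the second version is higher, so the direction is up.
Checking another pair — Db5 → Eb5 — gives the same interval.

up a major second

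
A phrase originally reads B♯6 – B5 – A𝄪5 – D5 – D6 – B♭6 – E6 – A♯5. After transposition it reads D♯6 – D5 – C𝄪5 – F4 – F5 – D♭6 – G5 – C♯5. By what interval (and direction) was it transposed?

Take the first pair: B#6 → D#6. B to D spans 6 letter names, so the interval is some kind of sixth.
D#6 to B#6 is 9 semitones, which makes it a major sixth; the second version is lower, so the direction is down.
Checking another pair — A#5 → C#5 — gives the same interval.

down a major sixth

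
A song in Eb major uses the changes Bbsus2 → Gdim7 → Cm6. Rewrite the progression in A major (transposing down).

Esus2 C#dim7 F#m6

Eb major down to A major is a diminished fifth; each chord root moves by that interval while the quality stays the same.
Bbsus2: root Bb down a diminished fifth → E, giving Esus2.
Gdim7: root G down a diminished fifth → C#, giving C#dim7.
Cm6: root C down a diminished fifth → F#, giving F#m6.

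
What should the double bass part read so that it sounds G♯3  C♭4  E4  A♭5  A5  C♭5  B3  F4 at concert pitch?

G#4 Cb5 E5 Ab6 A6 Cb6 B4 F5

Written C4 sounds as C3 on the double bass, so concert pitches are written a perfect octave up.
G#3 gives G#4
Cb4 gives Cb5
E4 gives E5
Ab5 gives Ab6
A5 gives A6
Cb5 gives Cb6
B3 gives B4
F4 gives F5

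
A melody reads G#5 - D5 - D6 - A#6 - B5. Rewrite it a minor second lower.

F##5 C#5 C#6 G##6 A#5

G#5 down a minor second is F##5.
D5: a second down reaches C, and 1 semitone makes it C#5.
A minor second down from D6 gives C#6.
A minor second down from A#6 gives G##6.
A minor second down from B5 gives A#5.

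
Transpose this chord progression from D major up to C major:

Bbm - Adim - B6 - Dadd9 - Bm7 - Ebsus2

Abm Gdim A6 Cadd9 Am7 Dbsus2

D major up to C major is a minor seventh; each chord root moves by that interval while the quality stays the same.
Bbm: root Bb up a minor seventh → Ab, giving Abm.
Adim: root A up a minor seventh → G, giving Gdim.
B6: root B up a minor seventh → A, giving A6.
Dadd9: root D up a minor seventh → C, giving Cadd9.
Bm7: root B up a minor seventh → A, giving Am7.
Ebsus2: root Eb up a minor seventh → Db, giving Dbsus2.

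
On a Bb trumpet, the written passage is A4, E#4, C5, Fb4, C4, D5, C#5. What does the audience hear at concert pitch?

The Bb trumpet sounds a major second below written, so transpose each written note down a major second.
A4 -> G4
E#4 -> D#4
C5 -> Bb4
Fb4 -> Ebb4
C4 -> Bb3
D5 -> C5
C#5 -> B4

G4 D#4 Bb4 Ebb4 Bb3 C5 B4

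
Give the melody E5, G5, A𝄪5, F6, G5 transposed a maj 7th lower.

E5 becomes F4
G5 becomes Ab4
A##5 becomes B#4
F6 becomes Gb5
G5 becomes Ab4

F4 Ab4 B#4 Gb5 Ab4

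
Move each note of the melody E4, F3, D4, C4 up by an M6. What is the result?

E4 to C#5
F3 to D4
D4 to B4
C4 to A4

C#5 D4 B4 A4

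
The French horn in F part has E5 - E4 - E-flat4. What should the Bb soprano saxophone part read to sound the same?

B4 B3 Bb3

First find concert pitch: the French horn in F sounds a perfect fifth below written, so E5 E4 E-flat4 sounds A4 A3 Ab3.
Then write for Bb soprano saxophone: it sounds a major second below written, so the part must be a major second above concert.
A4 → B4
A3 → B3
Ab3 → Bb3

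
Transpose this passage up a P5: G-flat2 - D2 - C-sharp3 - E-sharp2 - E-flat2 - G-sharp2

A perfect fifth up from Gb2 gives Db3.
D2: a fifth up reaches A, and 7 semitones makes it A2.
A perfect fifth up from C#3 gives G#3.
A perfect fifth up from E#2 gives B#2.
Eb2: a fifth up reaches B, and 7 semitones makes it Bb2.
G#2: a fifth up reaches D, and 7 semitones makes it D#3.

Db3 A2 G#3 B#2 Bb2 D#3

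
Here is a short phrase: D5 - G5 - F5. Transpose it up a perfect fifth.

A5 D6 C6

D5 -> A5
G5 -> D6
F5 -> C6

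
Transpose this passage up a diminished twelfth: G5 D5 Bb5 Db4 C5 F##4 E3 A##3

G5 -> Db7
D5 -> Ab6
Bb5 -> Fb7
Db4 -> Abb5
C5 -> Gb6
F##4 -> C#6
E3 -> Bb4
A##3 -> E#5

Db7 Ab6 Fb7 Abb5 Gb6 C#6 Bb4 E#5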